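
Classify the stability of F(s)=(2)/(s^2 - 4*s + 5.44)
Denominator: s^2 - 4*s + 5.44. Poles: 2 + 1.2j, 2 - 1.2j. Unstable (2 pole(s) in RHP)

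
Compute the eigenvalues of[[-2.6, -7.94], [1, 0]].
Eigenvalues solve det(λI - A) = 0.
Characteristic polynomial: λ^2 + 2.6*λ + 7.94 = 0.
Roots: -1.3 + 2.5j, -1.3 - 2.5j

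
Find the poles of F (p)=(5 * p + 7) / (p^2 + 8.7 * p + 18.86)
Set denominator = 0: p^2 + 8.7*p + 18.86 = (p + 4.1)(p + 4.6) = 0 → Poles: -4.1, -4.6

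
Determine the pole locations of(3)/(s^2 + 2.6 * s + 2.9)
Set denominator = 0: s^2 + 2.6*s + 2.9 = 0 → Poles: -1.3 + 1.1j, -1.3 - 1.1j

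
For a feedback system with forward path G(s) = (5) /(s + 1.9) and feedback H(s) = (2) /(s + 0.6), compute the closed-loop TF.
Closed-loop T = G/(1+GH).
Numerator: G_num * H_den = 5*s + 3.
Denominator: G_den * H_den + G_num * H_num = (s^2 + 2.5*s + 1.14) + (10) = s^2 + 2.5*s + 11.14.
T(s) = (5*s + 3)/(s^2 + 2.5*s + 11.14)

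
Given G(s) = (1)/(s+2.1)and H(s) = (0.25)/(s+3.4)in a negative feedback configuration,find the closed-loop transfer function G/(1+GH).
Closed-loop T = G/(1+GH).
Numerator: G_num * H_den = s + 3.4.
Denominator: G_den * H_den + G_num * H_num = (s^2 + 5.5*s + 7.14) + (0.25) = s^2 + 5.5*s + 7.39.
T(s) = (s + 3.4)/(s^2 + 5.5*s + 7.39)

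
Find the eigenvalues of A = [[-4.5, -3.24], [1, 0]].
Eigenvalues solve det(λI - A) = 0.
Characteristic polynomial: λ^2 + 4.5*λ + 3.24 = 0.
Factor: (λ + 0.9)(λ + 3.6) = 0.
Roots: -0.9, -3.6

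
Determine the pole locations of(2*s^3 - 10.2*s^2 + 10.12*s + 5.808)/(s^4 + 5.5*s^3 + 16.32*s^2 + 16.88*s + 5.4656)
Set denominator = 0: s^4 + 5.5*s^3 + 16.32*s^2 + 16.88*s + 5.4656 = (s + 0.8)(s + 0.7)(s^2 + 4*s + 9.76) = 0 → Poles: -0.7, -0.8, -2 + 2.4j, -2 - 2.4j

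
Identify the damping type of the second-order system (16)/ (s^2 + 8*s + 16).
Standard form: ωn²/(s²+2ζωn·s+ωn²) gives ωn=4, ζ=1.
Critically damped (ζ = 1)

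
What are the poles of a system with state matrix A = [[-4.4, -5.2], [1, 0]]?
Eigenvalues solve det(λI - A) = 0.
Characteristic polynomial: λ^2 + 4.4*λ + 5.2 = 0.
Roots: -2.2 + 0.6j, -2.2 - 0.6j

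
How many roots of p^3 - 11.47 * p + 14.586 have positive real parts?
Factor: p^3 - 11.47*p + 14.586 = (p - 2.2)(p + 3.9)(p - 1.7).
Roots: -3.9, 1.7, 2.2.
RHP roots (Re>0): 2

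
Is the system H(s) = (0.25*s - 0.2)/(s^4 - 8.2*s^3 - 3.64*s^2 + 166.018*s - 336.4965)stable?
Denominator: s^4 - 8.2*s^3 - 3.64*s^2 + 166.018*s - 336.4965 = (s - 4.7)(s + 4.5)(s - 3.7)(s - 4.3). Poles: -4.5, 3.7, 4.3, 4.7. All Re(p)<0: No (unstable)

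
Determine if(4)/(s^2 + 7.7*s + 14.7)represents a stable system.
Denominator: s^2 + 7.7*s + 14.7 = (s + 3.5)(s + 4.2). Poles: -3.5, -4.2. All Re(p)<0: Yes (stable)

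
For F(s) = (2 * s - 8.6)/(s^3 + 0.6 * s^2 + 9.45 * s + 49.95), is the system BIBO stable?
Denominator: s^3 + 0.6*s^2 + 9.45*s + 49.95 = (s + 3)(s^2 - 2.4*s + 16.65). Poles: -3, 1.2 + 3.9j, 1.2 - 3.9j. All Re(p)<0: No (unstable)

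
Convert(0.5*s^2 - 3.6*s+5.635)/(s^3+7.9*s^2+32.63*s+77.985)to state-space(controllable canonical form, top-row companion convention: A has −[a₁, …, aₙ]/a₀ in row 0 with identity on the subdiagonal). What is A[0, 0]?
Reachable canonical form for den = s^3 + 7.9*s^2 + 32.63*s + 77.985: top row of A = -[a₁,a₂,...,aₙ]/a₀, ones on the subdiagonal, zeros elsewhere.
A = [[-7.9, -32.63, -77.985], [1, 0, 0], [0, 1, 0]].
A[0,0] = -7.9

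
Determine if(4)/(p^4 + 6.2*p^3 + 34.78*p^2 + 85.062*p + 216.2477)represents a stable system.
Denominator: p^4 + 6.2*p^3 + 34.78*p^2 + 85.062*p + 216.2477 = (p^2 + p + 13.21)(p^2 + 5.2*p + 16.37). Poles: -0.5 + 3.6j, -0.5 - 3.6j, -2.6 + 3.1j, -2.6 - 3.1j. All Re(p)<0: Yes (stable)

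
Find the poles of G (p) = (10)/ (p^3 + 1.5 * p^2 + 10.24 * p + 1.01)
Set denominator = 0: p^3 + 1.5*p^2 + 10.24*p + 1.01 = (p + 0.1)(p^2 + 1.4*p + 10.1) = 0 → Poles: -0.1, -0.7 + 3.1j, -0.7 - 3.1j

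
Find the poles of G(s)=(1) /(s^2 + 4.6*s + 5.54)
Set denominator = 0: s^2 + 4.6*s + 5.54 = 0 → Poles: -2.3 + 0.5j, -2.3 - 0.5j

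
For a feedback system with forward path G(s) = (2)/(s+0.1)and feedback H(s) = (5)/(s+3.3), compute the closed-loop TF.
Closed-loop T = G/(1+GH).
Numerator: G_num * H_den = 2*s + 6.6.
Denominator: G_den * H_den + G_num * H_num = (s^2 + 3.4*s + 0.33) + (10) = s^2 + 3.4*s + 10.33.
T(s) = (2*s + 6.6)/(s^2 + 3.4*s + 10.33)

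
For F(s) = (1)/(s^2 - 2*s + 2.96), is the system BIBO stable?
Denominator: s^2 - 2*s + 2.96. Poles: 1 + 1.4j, 1 - 1.4j. All Re(p)<0: No (unstable)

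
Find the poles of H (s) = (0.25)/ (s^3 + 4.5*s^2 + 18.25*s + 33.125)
Set denominator = 0: s^3 + 4.5*s^2 + 18.25*s + 33.125 = (s + 2.5)(s^2 + 2*s + 13.25) = 0 → Poles: -1 + 3.5j, -1 - 3.5j, -2.5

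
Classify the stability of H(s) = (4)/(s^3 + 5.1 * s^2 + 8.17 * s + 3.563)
Denominator: s^3 + 5.1*s^2 + 8.17*s + 3.563 = (s + 0.7)(s^2 + 4.4*s + 5.09). Poles: -0.7, -2.2 + 0.5j, -2.2 - 0.5j. Stable (all poles in LHP)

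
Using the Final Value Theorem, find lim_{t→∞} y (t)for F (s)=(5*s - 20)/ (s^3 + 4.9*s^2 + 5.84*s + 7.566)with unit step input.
FVT: lim_{t→∞} y(t) = lim_{s→0} s*Y(s) where Y(s) = F(s)/s.
= lim_{s→0} F(s) = F(0) = num(0)/den(0) = -20/7.566 = -2.643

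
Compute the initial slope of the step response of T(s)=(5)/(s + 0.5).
IVT: y'(0⁺) = lim_{s→∞} s²·Y(s) = lim_{s→∞} s·T(s).
deg(num) = 0, deg(den) = 1, relative degree = 1, so s·T(s) → (leading num)/(leading den) = 5/1 = 5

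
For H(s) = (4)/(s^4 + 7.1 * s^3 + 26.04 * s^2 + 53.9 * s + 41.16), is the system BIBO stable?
Denominator: s^4 + 7.1*s^3 + 26.04*s^2 + 53.9*s + 41.16 = (s + 2.8)(s + 1.5)(s^2 + 2.8*s + 9.8). Poles: -1.4 + 2.8j, -1.4 - 2.8j, -1.5, -2.8. All Re(p)<0: Yes (stable)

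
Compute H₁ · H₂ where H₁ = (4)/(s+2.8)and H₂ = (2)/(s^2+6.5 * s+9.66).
Series: H = H₁ · H₂ = (n₁·n₂)/(d₁·d₂).
Num: n₁·n₂ = 8. Den: d₁·d₂ = s^3 + 9.3*s^2 + 27.86*s + 27.048.
H(s) = (8)/(s^3 + 9.3*s^2 + 27.86*s + 27.048)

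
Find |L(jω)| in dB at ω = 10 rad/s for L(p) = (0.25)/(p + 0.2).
Substitute p = j*10: L(j10) = 0.0004998 - 0.02499j.
|L(j10)| = sqrt(Re² + Im²) = 0.025.
20*log₁₀(0.025) = -32.04 dB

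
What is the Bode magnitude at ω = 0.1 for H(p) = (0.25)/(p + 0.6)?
Substitute p = j*0.1: H(j0.1) = 0.405405 - 0.0675676j.
|H(j0.1)| = sqrt(Re² + Im²) = 0.411.
20*log₁₀(0.411) = -7.72 dB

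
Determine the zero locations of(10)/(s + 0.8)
Numerator is a nonzero constant (10) → Zeros: none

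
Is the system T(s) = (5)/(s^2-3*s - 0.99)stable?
Denominator: s^2 - 3*s - 0.99 = (s - 3.3)(s + 0.3). Poles: -0.3, 3.3. All Re(p)<0: No (unstable)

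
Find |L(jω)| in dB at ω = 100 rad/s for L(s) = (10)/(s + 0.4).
Substitute s = j*100: L(j100) = 0.000399994 - 0.0999984j.
|L(j100)| = sqrt(Re² + Im²) = 0.1.
20*log₁₀(0.1) = -20.00 dB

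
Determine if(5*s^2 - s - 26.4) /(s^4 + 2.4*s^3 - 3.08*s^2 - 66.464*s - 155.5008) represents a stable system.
Denominator: s^4 + 2.4*s^3 - 3.08*s^2 - 66.464*s - 155.5008 = (s - 4.2)(s + 2.6)(s^2 + 4*s + 14.24). Poles: -2 + 3.2j, -2 - 3.2j, -2.6, 4.2. All Re(p)<0: No (unstable)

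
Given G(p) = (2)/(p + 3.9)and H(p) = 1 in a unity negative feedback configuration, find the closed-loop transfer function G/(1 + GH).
Closed-loop T = G/(1+GH).
Numerator: G_num * H_den = 2.
Denominator: G_den * H_den + G_num * H_num = (p + 3.9) + (2) = p + 5.9.
T(p) = (2)/(p + 5.9)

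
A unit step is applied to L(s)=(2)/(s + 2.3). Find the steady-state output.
FVT: lim_{t→∞} y(t) = lim_{s→0} s*Y(s) where Y(s) = L(s)/s.
= lim_{s→0} L(s) = L(0) = num(0)/den(0) = 2/2.3 = 0.8696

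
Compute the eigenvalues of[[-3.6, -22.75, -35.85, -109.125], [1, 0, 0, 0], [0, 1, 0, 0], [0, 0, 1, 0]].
Eigenvalues solve det(λI - A) = 0.
Characteristic polynomial: λ^4 + 3.6*λ^3 + 22.75*λ^2 + 35.85*λ + 109.125 = 0.
Factor: (λ^2 + 3*λ + 11.25)(λ^2 + 0.6*λ + 9.7) = 0.
Roots: -0.3 + 3.1j, -0.3 - 3.1j, -1.5 + 3j, -1.5 - 3j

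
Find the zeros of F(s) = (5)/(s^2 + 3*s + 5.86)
Numerator is a nonzero constant (5) → Zeros: none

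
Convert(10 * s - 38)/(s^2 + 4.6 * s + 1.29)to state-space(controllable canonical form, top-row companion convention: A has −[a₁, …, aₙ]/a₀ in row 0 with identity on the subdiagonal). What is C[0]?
Reachable canonical form: C = numerator coefficients (right-aligned, zero-padded to length n).
num = 10*s - 38, C = [[10, -38]].
C[0] = 10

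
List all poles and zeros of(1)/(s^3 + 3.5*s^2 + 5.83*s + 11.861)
Set denominator = 0: s^3 + 3.5*s^2 + 5.83*s + 11.861 = (s + 2.9)(s^2 + 0.6*s + 4.09) = 0 → Poles: -0.3 + 2j, -0.3 - 2j, -2.9
Numerator is a nonzero constant (1) → Zeros: none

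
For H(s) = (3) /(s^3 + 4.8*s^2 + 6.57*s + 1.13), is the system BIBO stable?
Denominator: s^3 + 4.8*s^2 + 6.57*s + 1.13 = (s + 0.2)(s^2 + 4.6*s + 5.65). Poles: -0.2, -2.3 + 0.6j, -2.3 - 0.6j. All Re(p)<0: Yes (stable)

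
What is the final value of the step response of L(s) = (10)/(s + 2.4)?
FVT: lim_{t→∞} y(t) = lim_{s→0} s*Y(s) where Y(s) = L(s)/s.
= lim_{s→0} L(s) = L(0) = num(0)/den(0) = 10/2.4 = 4.167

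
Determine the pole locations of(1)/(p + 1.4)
Set denominator = 0: p + 1.4 = 0 → Poles: -1.4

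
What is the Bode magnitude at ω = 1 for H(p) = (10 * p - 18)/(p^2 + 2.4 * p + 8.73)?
Substitute p = j*1: H(j1) = -1.75752 + 1.83933j.
|H(j1)| = sqrt(Re² + Im²) = 2.544.
20*log₁₀(2.544) = 8.11 dB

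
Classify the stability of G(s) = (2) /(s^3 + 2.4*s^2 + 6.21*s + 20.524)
Denominator: s^3 + 2.4*s^2 + 6.21*s + 20.524 = (s + 2.8)(s^2 - 0.4*s + 7.33). Poles: -2.8, 0.2 + 2.7j, 0.2 - 2.7j. Unstable (2 pole(s) in RHP)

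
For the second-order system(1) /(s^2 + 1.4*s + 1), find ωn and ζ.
Standard form: ωn²/(s²+2ζωn·s+ωn²).
const=1=ωn² → ωn=1, s coeff=1.4=2ζωn → ζ=0.7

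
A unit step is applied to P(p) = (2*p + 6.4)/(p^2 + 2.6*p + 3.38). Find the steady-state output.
FVT: lim_{t→∞} y(t) = lim_{p→0} p*Y(p) where Y(p) = P(p)/p.
= lim_{p→0} P(p) = P(0) = num(0)/den(0) = 6.4/3.38 = 1.893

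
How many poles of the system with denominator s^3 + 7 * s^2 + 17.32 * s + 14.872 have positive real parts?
s^3 + 7*s^2 + 17.32*s + 14.872 = (s + 2.2)(s^2 + 4.8*s + 6.76). Poles: -2.2, -2.4 + 1j, -2.4 - 1j. RHP poles (Re>0): 0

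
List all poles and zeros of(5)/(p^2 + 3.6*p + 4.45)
Set denominator = 0: p^2 + 3.6*p + 4.45 = 0 → Poles: -1.8 + 1.1j, -1.8 - 1.1j
Numerator is a nonzero constant (5) → Zeros: none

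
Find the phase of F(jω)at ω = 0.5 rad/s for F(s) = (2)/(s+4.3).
Substitute s = j*0.5: F(j0.5) = 0.458911 - 0.0533618j.
∠F(j0.5) = atan2(Im, Re) = atan2(-0.0533618, 0.458911) = -6.63°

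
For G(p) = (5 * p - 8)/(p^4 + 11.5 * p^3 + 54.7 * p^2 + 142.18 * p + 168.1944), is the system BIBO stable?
Denominator: p^4 + 11.5*p^3 + 54.7*p^2 + 142.18*p + 168.1944 = (p + 4.6)(p + 3.3)(p^2 + 3.6*p + 11.08). Poles: -1.8 + 2.8j, -1.8 - 2.8j, -3.3, -4.6. All Re(p)<0: Yes (stable)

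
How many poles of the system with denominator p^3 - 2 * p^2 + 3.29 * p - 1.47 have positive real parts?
p^3 - 2*p^2 + 3.29*p - 1.47 = (p - 0.6)(p^2 - 1.4*p + 2.45). Poles: 0.6, 0.7 + 1.4j, 0.7 - 1.4j. RHP poles (Re>0): 3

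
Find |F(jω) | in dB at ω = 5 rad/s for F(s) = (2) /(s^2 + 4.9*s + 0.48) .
Substitute s = j*5: F(j5) = -0.0408163 - 0.040783j.
|F(j5)| = sqrt(Re² + Im²) = 0.0577.
20*log₁₀(0.0577) = -24.78 dB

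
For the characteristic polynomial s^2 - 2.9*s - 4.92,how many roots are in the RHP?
s^2 - 2.9*s - 4.92 = (s - 4.1)(s + 1.2). Poles: -1.2, 4.1. RHP poles (Re>0): 1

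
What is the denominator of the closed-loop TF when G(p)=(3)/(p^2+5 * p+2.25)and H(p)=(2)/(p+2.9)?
Characteristic poly = G_den * H_den + G_num * H_num = (p^3 + 7.9*p^2 + 16.75*p + 6.525) + (6) = p^3 + 7.9*p^2 + 16.75*p + 12.525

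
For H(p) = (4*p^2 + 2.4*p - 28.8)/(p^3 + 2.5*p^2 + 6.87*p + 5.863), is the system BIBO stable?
Denominator: p^3 + 2.5*p^2 + 6.87*p + 5.863 = (p + 1.1)(p^2 + 1.4*p + 5.33). Poles: -0.7 + 2.2j, -0.7 - 2.2j, -1.1. All Re(p)<0: Yes (stable)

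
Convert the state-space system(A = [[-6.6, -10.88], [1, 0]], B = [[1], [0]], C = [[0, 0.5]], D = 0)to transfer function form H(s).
H(s) = C(sI - A)⁻¹B + D.
Characteristic polynomial det(sI - A) = s^2 + 6.6*s + 10.88.
Numerator from C·adj(sI-A)·B + D·det(sI-A) = 0.5.
H(s) = (0.5)/(s^2 + 6.6*s + 10.88)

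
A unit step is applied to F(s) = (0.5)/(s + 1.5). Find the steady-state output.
FVT: lim_{t→∞} y(t) = lim_{s→0} s*Y(s) where Y(s) = F(s)/s.
= lim_{s→0} F(s) = F(0) = num(0)/den(0) = 0.5/1.5 = 0.3333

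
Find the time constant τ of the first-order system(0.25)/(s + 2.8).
First-order system: τ = -1/pole. Pole = -2.8. τ = -1/(-2.8) = 0.3571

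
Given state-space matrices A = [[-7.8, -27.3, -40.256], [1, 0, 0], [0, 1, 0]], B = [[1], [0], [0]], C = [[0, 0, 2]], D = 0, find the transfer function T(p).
T(p) = C(pI - A)⁻¹B + D.
Characteristic polynomial det(pI - A) = p^3 + 7.8*p^2 + 27.3*p + 40.256.
Numerator from C·adj(pI-A)·B + D·det(pI-A) = 2.
T(p) = (2)/(p^3 + 7.8*p^2 + 27.3*p + 40.256)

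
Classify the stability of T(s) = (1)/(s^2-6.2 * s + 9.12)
Denominator: s^2 - 6.2*s + 9.12 = (s - 3.8)(s - 2.4). Poles: 2.4, 3.8. Unstable (2 pole(s) in RHP)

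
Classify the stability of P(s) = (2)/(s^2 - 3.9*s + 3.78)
Denominator: s^2 - 3.9*s + 3.78 = (s - 1.8)(s - 2.1). Poles: 1.8, 2.1. Unstable (2 pole(s) in RHP)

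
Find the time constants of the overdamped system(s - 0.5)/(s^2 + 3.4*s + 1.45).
Overdamped: real poles at -2.9, -0.5. τ = -1/pole → τ₁ = 0.3448, τ₂ = 2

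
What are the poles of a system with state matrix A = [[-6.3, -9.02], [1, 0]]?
Eigenvalues solve det(λI - A) = 0.
Characteristic polynomial: λ^2 + 6.3*λ + 9.02 = 0.
Factor: (λ + 4.1)(λ + 2.2) = 0.
Roots: -2.2, -4.1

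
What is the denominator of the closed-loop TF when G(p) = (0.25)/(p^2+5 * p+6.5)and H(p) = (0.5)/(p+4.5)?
Characteristic poly = G_den * H_den + G_num * H_num = (p^3 + 9.5*p^2 + 29*p + 29.25) + (0.125) = p^3 + 9.5*p^2 + 29*p + 29.375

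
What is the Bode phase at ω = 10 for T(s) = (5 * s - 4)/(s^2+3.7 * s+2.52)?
Substitute s = j*10: T(j10) = 0.206039 - 0.434721j.
∠T(j10) = atan2(Im, Re) = atan2(-0.434721, 0.206039) = -64.64°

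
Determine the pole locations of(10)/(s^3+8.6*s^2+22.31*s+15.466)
Set denominator = 0: s^3 + 8.6*s^2 + 22.31*s + 15.466 = (s + 3.8)(s + 1.1)(s + 3.7) = 0 → Poles: -1.1, -3.7, -3.8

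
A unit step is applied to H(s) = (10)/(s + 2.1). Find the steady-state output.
FVT: lim_{t→∞} y(t) = lim_{s→0} s*Y(s) where Y(s) = H(s)/s.
= lim_{s→0} H(s) = H(0) = num(0)/den(0) = 10/2.1 = 4.762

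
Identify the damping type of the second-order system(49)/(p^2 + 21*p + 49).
Standard form: ωn²/(p²+2ζωn·p+ωn²) gives ωn=7, ζ=1.5.
Overdamped (ζ = 1.5 > 1)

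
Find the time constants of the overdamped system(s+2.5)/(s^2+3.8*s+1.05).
Overdamped: real poles at -0.3, -3.5. τ = -1/pole → τ₁ = 3.333, τ₂ = 0.2857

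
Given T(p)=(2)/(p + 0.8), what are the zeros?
Numerator is a nonzero constant (2) → Zeros: none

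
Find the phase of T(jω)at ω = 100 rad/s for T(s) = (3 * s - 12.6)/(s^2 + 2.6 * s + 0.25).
Substitute s = j*100: T(j100) = 0.00203869 - 0.0299477j.
∠T(j100) = atan2(Im, Re) = atan2(-0.0299477, 0.00203869) = -86.11°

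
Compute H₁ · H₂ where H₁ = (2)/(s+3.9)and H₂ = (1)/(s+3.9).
Series: H = H₁ · H₂ = (n₁·n₂)/(d₁·d₂).
Num: n₁·n₂ = 2. Den: d₁·d₂ = s^2 + 7.8*s + 15.21.
H(s) = (2)/(s^2 + 7.8*s + 15.21)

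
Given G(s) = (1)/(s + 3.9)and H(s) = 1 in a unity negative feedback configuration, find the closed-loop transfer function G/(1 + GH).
Closed-loop T = G/(1+GH).
Numerator: G_num * H_den = 1.
Denominator: G_den * H_den + G_num * H_num = (s + 3.9) + (1) = s + 4.9.
T(s) = (1)/(s + 4.9)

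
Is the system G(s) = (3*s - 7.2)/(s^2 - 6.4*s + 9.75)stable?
Denominator: s^2 - 6.4*s + 9.75 = (s - 2.5)(s - 3.9). Poles: 2.5, 3.9. All Re(p)<0: No (unstable)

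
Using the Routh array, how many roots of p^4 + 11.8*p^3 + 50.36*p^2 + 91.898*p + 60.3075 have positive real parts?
Routh array:
p^4: [1, 50.36, 60.3075]; p^3: [11.8, 91.898]; p^2: [42.572, 60.3075]; p^1: [75.1821]; p^0: [60.3075]
First column: [1, 11.8, 42.572, 75.1821, 60.3075]. Sign changes = RHP roots = 0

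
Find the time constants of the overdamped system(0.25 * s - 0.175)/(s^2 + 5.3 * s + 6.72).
Overdamped: real poles at -2.1, -3.2. τ = -1/pole → τ₁ = 0.4762, τ₂ = 0.3125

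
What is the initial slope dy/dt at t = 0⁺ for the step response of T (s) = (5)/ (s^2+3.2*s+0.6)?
IVT: y'(0⁺) = lim_{s→∞} s²·Y(s) = lim_{s→∞} s·T(s).
deg(num) = 0, deg(den) = 2, relative degree = 2 ≥ 2, so s·T(s) → 0. Initial slope = 0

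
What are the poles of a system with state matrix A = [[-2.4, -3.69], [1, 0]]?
Eigenvalues solve det(λI - A) = 0.
Characteristic polynomial: λ^2 + 2.4*λ + 3.69 = 0.
Roots: -1.2 + 1.5j, -1.2 - 1.5j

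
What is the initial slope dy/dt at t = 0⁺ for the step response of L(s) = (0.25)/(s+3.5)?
IVT: y'(0⁺) = lim_{s→∞} s²·Y(s) = lim_{s→∞} s·L(s).
deg(num) = 0, deg(den) = 1, relative degree = 1, so s·L(s) → (leading num)/(leading den) = 0.25/1 = 0.25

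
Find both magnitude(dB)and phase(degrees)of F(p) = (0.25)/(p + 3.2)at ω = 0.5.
Substitute p = j*0.5: F(j0.5) = 0.0762631 - 0.0119161j.
|F| = 20*log₁₀(sqrt(Re²+Im²)) = -22.25 dB.
∠F = atan2(Im, Re) = -8.88°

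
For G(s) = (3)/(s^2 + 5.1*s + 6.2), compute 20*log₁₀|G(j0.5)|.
Substitute s = j*0.5: G(j0.5) = 0.425963 - 0.182556j.
|G(j0.5)| = sqrt(Re² + Im²) = 0.4634.
20*log₁₀(0.4634) = -6.68 dB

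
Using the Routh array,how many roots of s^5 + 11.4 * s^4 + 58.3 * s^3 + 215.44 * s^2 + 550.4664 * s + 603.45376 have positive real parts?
Routh array:
s^5: [1, 58.3, 550.4664]; s^4: [11.4, 215.44, 603.45376]; s^3: [39.4018, 497.532]; s^2: [71.4905, 603.45376]; s^1: [164.94]; s^0: [603.45376]
First column: [1, 11.4, 39.4018, 71.4905, 164.94, 603.45376]. Sign changes = RHP roots = 0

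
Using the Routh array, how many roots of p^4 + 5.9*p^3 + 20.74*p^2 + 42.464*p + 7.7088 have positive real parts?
Routh array:
p^4: [1, 20.74, 7.7088]; p^3: [5.9, 42.464]; p^2: [13.5427, 7.7088]; p^1: [39.1056]; p^0: [7.7088]
First column: [1, 5.9, 13.5427, 39.1056, 7.7088]. Sign changes = RHP roots = 0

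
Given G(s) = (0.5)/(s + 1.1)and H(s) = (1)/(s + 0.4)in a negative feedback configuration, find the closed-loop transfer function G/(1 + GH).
Closed-loop T = G/(1+GH).
Numerator: G_num * H_den = 0.5*s + 0.2.
Denominator: G_den * H_den + G_num * H_num = (s^2 + 1.5*s + 0.44) + (0.5) = s^2 + 1.5*s + 0.94.
T(s) = (0.5*s + 0.2)/(s^2 + 1.5*s + 0.94)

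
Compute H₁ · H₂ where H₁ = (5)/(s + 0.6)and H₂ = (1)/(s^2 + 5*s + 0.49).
Series: H = H₁ · H₂ = (n₁·n₂)/(d₁·d₂).
Num: n₁·n₂ = 5. Den: d₁·d₂ = s^3 + 5.6*s^2 + 3.49*s + 0.294.
H(s) = (5)/(s^3 + 5.6*s^2 + 3.49*s + 0.294)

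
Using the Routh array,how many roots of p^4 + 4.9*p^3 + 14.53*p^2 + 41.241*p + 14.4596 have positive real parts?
Routh array:
p^4: [1, 14.53, 14.4596]; p^3: [4.9, 41.241]; p^2: [6.11347, 14.4596]; p^1: [29.6515]; p^0: [14.4596]
First column: [1, 4.9, 6.11347, 29.6515, 14.4596]. Sign changes = RHP roots = 0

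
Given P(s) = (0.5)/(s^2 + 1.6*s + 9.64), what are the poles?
Set denominator = 0: s^2 + 1.6*s + 9.64 = 0 → Poles: -0.8 + 3j, -0.8 - 3j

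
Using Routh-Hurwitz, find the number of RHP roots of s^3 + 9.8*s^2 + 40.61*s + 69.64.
Routh array:
s^3: [1, 40.61]; s^2: [9.8, 69.64]; s^1: [33.5039]; s^0: [69.64]
First column: [1, 9.8, 33.5039, 69.64]. Sign changes = RHP roots = 0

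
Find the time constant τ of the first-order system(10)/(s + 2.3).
First-order system: τ = -1/pole. Pole = -2.3. τ = -1/(-2.3) = 0.4348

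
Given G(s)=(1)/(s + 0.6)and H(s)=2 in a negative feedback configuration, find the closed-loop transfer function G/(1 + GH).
Closed-loop T = G/(1+GH).
Numerator: G_num * H_den = 1.
Denominator: G_den * H_den + G_num * H_num = (s + 0.6) + (2) = s + 2.6.
T(s) = (1)/(s + 2.6)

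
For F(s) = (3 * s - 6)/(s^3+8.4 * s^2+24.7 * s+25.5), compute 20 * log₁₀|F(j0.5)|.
Substitute s = j*0.5: F(j0.5) = -0.175123 + 0.155593j.
|F(j0.5)| = sqrt(Re² + Im²) = 0.2343.
20*log₁₀(0.2343) = -12.61 dB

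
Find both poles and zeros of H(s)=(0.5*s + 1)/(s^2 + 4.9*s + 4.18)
Set denominator = 0: s^2 + 4.9*s + 4.18 = (s + 3.8)(s + 1.1) = 0 → Poles: -1.1, -3.8
Set numerator = 0: 0.5*s + 1 = 0 → Zeros: -2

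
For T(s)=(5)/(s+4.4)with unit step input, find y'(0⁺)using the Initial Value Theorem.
IVT: y'(0⁺) = lim_{s→∞} s²·Y(s) = lim_{s→∞} s·T(s).
deg(num) = 0, deg(den) = 1, relative degree = 1, so s·T(s) → (leading num)/(leading den) = 5/1 = 5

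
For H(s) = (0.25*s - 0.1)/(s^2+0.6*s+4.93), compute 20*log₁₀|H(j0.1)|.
Substitute s = j*0.1: H(j0.1) = -0.0202602 + 0.00532838j.
|H(j0.1)| = sqrt(Re² + Im²) = 0.02095.
20*log₁₀(0.02095) = -33.58 dB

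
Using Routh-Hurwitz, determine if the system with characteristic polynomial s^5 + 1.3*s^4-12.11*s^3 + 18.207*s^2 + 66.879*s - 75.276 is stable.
Routh array:
s^5: [1, -12.11, 66.879]; s^4: [1.3, 18.207, -75.276]; s^3: [-26.1154, 124.784]; s^2: [24.4186, -75.276]; s^1: [44.2769]; s^0: [-75.276]
First column: [1, 1.3, -26.1154, 24.4186, 44.2769, -75.276]. Sign changes = 3.
No, unstable (3 RHP root(s))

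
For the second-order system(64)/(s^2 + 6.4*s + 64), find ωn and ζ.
Standard form: ωn²/(s²+2ζωn·s+ωn²).
const=64=ωn² → ωn=8, s coeff=6.4=2ζωn → ζ=0.4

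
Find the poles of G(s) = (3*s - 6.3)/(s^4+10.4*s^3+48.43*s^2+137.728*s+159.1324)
Set denominator = 0: s^4 + 10.4*s^3 + 48.43*s^2 + 137.728*s + 159.1324 = (s + 4.9)(s + 2.3)(s^2 + 3.2*s + 14.12) = 0 → Poles: -1.6 + 3.4j, -1.6 - 3.4j, -2.3, -4.9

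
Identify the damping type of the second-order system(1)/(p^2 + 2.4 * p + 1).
Standard form: ωn²/(p²+2ζωn·p+ωn²) gives ωn=1, ζ=1.2.
Overdamped (ζ = 1.2 > 1)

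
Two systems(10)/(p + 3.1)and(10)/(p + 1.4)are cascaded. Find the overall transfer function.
Series: H = H₁ · H₂ = (n₁·n₂)/(d₁·d₂).
Num: n₁·n₂ = 100. Den: d₁·d₂ = p^2 + 4.5*p + 4.34.
H(p) = (100)/(p^2 + 4.5*p + 4.34)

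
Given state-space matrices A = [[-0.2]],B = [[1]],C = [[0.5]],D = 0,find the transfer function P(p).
P(p) = C(pI - A)⁻¹B + D.
Characteristic polynomial det(pI - A) = p + 0.2.
Numerator from C·adj(pI-A)·B + D·det(pI-A) = 0.5.
P(p) = (0.5)/(p + 0.2)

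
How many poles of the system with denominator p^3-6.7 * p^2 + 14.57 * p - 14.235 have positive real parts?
p^3 - 6.7*p^2 + 14.57*p - 14.235 = (p - 3.9)(p^2 - 2.8*p + 3.65). Poles: 1.4 + 1.3j, 1.4 - 1.3j, 3.9. RHP poles (Re>0): 3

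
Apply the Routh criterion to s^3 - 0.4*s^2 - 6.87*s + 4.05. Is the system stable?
Routh array:
s^3: [1, -6.87]; s^2: [-0.4, 4.05]; s^1: [3.255]; s^0: [4.05]
First column: [1, -0.4, 3.255, 4.05]. Sign changes = 2.
No, unstable (2 RHP root(s))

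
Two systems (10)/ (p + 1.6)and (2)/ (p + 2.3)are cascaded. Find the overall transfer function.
Series: H = H₁ · H₂ = (n₁·n₂)/(d₁·d₂).
Num: n₁·n₂ = 20. Den: d₁·d₂ = p^2 + 3.9*p + 3.68.
H(p) = (20)/(p^2 + 3.9*p + 3.68)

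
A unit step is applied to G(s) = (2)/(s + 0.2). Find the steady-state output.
FVT: lim_{t→∞} y(t) = lim_{s→0} s*Y(s) where Y(s) = G(s)/s.
= lim_{s→0} G(s) = G(0) = num(0)/den(0) = 2/0.2 = 10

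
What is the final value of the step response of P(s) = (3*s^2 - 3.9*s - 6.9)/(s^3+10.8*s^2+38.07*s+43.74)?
FVT: lim_{t→∞} y(t) = lim_{s→0} s*Y(s) where Y(s) = P(s)/s.
= lim_{s→0} P(s) = P(0) = num(0)/den(0) = -6.9/43.74 = -0.1578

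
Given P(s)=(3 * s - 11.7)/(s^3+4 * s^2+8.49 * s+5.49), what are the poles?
Set denominator = 0: s^3 + 4*s^2 + 8.49*s + 5.49 = (s + 1)(s^2 + 3*s + 5.49) = 0 → Poles: -1, -1.5 + 1.8j, -1.5 - 1.8j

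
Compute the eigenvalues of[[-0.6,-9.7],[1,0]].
Eigenvalues solve det(λI - A) = 0.
Characteristic polynomial: λ^2 + 0.6*λ + 9.7 = 0.
Roots: -0.3 + 3.1j, -0.3 - 3.1j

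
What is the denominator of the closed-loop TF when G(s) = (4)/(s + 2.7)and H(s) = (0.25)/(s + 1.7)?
Characteristic poly = G_den * H_den + G_num * H_num = (s^2 + 4.4*s + 4.59) + (1) = s^2 + 4.4*s + 5.59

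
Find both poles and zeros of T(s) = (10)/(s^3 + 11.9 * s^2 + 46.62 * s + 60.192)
Set denominator = 0: s^3 + 11.9*s^2 + 46.62*s + 60.192 = (s + 4.8)(s + 3.3)(s + 3.8) = 0 → Poles: -3.3, -3.8, -4.8
Numerator is a nonzero constant (10) → Zeros: none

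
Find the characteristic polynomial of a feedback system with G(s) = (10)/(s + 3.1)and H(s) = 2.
Characteristic poly = G_den * H_den + G_num * H_num = (s + 3.1) + (20) = s + 23.1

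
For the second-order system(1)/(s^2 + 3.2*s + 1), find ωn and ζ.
Standard form: ωn²/(s²+2ζωn·s+ωn²).
const=1=ωn² → ωn=1, s coeff=3.2=2ζωn → ζ=1.6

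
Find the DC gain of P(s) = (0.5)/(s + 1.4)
DC gain = P(0) = num(0)/den(0) = 0.5/1.4 = 0.3571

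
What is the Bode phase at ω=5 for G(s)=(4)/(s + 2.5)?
Substitute s = j*5: G(j5) = 0.32 - 0.64j.
∠G(j5) = atan2(Im, Re) = atan2(-0.64, 0.32) = -63.43°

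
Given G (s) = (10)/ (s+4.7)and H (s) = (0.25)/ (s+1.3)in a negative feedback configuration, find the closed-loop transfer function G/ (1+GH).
Closed-loop T = G/(1+GH).
Numerator: G_num * H_den = 10*s + 13.
Denominator: G_den * H_den + G_num * H_num = (s^2 + 6*s + 6.11) + (2.5) = s^2 + 6*s + 8.61.
T(s) = (10*s + 13)/(s^2 + 6*s + 8.61)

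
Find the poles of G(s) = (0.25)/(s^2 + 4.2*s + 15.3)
Set denominator = 0: s^2 + 4.2*s + 15.3 = 0 → Poles: -2.1 + 3.3j, -2.1 - 3.3j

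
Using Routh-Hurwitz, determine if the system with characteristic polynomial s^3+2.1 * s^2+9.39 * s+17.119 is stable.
Routh array:
s^3: [1, 9.39]; s^2: [2.1, 17.119]; s^1: [1.2381]; s^0: [17.119]
First column: [1, 2.1, 1.2381, 17.119]. Sign changes = 0.
Yes, stable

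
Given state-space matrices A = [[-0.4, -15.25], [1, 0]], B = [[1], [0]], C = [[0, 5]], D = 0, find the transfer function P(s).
P(s) = C(sI - A)⁻¹B + D.
Characteristic polynomial det(sI - A) = s^2 + 0.4*s + 15.25.
Numerator from C·adj(sI-A)·B + D·det(sI-A) = 5.
P(s) = (5)/(s^2 + 0.4*s + 15.25)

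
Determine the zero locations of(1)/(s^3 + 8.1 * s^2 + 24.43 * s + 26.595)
Numerator is a nonzero constant (1) → Zeros: none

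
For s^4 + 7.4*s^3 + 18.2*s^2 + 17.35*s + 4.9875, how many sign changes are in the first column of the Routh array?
Routh array:
s^4: [1, 18.2, 4.9875]; s^3: [7.4, 17.35]; s^2: [15.8554, 4.9875]; s^1: [15.0222]; s^0: [4.9875]
First column: [1, 7.4, 15.8554, 15.0222, 4.9875]. Sign changes = 0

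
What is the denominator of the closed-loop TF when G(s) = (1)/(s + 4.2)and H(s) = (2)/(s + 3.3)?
Characteristic poly = G_den * H_den + G_num * H_num = (s^2 + 7.5*s + 13.86) + (2) = s^2 + 7.5*s + 15.86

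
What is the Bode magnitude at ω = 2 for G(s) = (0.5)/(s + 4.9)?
Substitute s = j*2: G(j2) = 0.0874688 - 0.0357015j.
|G(j2)| = sqrt(Re² + Im²) = 0.09447.
20*log₁₀(0.09447) = -20.49 dB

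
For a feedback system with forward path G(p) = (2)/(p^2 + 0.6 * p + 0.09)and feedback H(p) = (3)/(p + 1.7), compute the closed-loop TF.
Closed-loop T = G/(1+GH).
Numerator: G_num * H_den = 2*p + 3.4.
Denominator: G_den * H_den + G_num * H_num = (p^3 + 2.3*p^2 + 1.11*p + 0.153) + (6) = p^3 + 2.3*p^2 + 1.11*p + 6.153.
T(p) = (2*p + 3.4)/(p^3 + 2.3*p^2 + 1.11*p + 6.153)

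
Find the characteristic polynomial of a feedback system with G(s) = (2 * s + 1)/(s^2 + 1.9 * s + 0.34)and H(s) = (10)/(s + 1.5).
Characteristic poly = G_den * H_den + G_num * H_num = (s^3 + 3.4*s^2 + 3.19*s + 0.51) + (20*s + 10) = s^3 + 3.4*s^2 + 23.19*s + 10.51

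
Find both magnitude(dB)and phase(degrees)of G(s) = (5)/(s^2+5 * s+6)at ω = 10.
Substitute s = j*10: G(j10) = -0.0414608 - 0.0220536j.
|G| = 20*log₁₀(sqrt(Re²+Im²)) = -26.57 dB.
∠G = atan2(Im, Re) = -151.99°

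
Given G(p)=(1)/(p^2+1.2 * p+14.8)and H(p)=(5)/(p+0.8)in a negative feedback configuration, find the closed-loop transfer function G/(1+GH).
Closed-loop T = G/(1+GH).
Numerator: G_num * H_den = p + 0.8.
Denominator: G_den * H_den + G_num * H_num = (p^3 + 2*p^2 + 15.76*p + 11.84) + (5) = p^3 + 2*p^2 + 15.76*p + 16.84.
T(p) = (p + 0.8)/(p^3 + 2*p^2 + 15.76*p + 16.84)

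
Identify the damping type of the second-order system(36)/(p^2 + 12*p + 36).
Standard form: ωn²/(p²+2ζωn·p+ωn²) gives ωn=6, ζ=1.
Critically damped (ζ = 1)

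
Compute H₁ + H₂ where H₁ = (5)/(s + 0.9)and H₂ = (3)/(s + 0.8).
Parallel: H = H₁ + H₂ = (n₁·d₂ + n₂·d₁)/(d₁·d₂).
n₁·d₂ = 5*s + 4. n₂·d₁ = 3*s + 2.7. Sum = 8*s + 6.7. d₁·d₂ = s^2 + 1.7*s + 0.72.
H(s) = (8*s + 6.7)/(s^2 + 1.7*s + 0.72)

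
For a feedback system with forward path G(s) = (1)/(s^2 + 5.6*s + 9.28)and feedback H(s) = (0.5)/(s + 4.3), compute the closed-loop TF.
Closed-loop T = G/(1+GH).
Numerator: G_num * H_den = s + 4.3.
Denominator: G_den * H_den + G_num * H_num = (s^3 + 9.9*s^2 + 33.36*s + 39.904) + (0.5) = s^3 + 9.9*s^2 + 33.36*s + 40.404.
T(s) = (s + 4.3)/(s^3 + 9.9*s^2 + 33.36*s + 40.404)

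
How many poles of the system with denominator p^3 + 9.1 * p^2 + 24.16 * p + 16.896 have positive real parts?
p^3 + 9.1*p^2 + 24.16*p + 16.896 = (p + 1.1)(p + 3.2)(p + 4.8). Poles: -1.1, -3.2, -4.8. RHP poles (Re>0): 0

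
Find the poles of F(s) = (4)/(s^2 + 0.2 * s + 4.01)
Set denominator = 0: s^2 + 0.2*s + 4.01 = 0 → Poles: -0.1 + 2j, -0.1 - 2j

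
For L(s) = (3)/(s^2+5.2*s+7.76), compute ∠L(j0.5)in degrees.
Substitute s = j*0.5: L(j0.5) = 0.356713 - 0.123496j.
∠L(j0.5) = atan2(Im, Re) = atan2(-0.123496, 0.356713) = -19.10°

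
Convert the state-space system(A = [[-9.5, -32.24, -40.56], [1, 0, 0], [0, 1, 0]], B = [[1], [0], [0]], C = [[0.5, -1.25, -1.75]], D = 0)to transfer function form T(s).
T(s) = C(sI - A)⁻¹B + D.
Characteristic polynomial det(sI - A) = s^3 + 9.5*s^2 + 32.24*s + 40.56.
Numerator from C·adj(sI-A)·B + D·det(sI-A) = 0.5*s^2 - 1.25*s - 1.75.
T(s) = (0.5*s^2 - 1.25*s - 1.75)/(s^3 + 9.5*s^2 + 32.24*s + 40.56)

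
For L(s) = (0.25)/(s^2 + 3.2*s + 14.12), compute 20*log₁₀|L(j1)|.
Substitute s = j*1: L(j1) = 0.017985 - 0.00438658j.
|L(j1)| = sqrt(Re² + Im²) = 0.01851.
20*log₁₀(0.01851) = -34.65 dB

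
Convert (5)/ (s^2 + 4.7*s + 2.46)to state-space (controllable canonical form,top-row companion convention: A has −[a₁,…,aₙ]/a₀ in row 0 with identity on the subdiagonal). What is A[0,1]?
Reachable canonical form for den = s^2 + 4.7*s + 2.46: top row of A = -[a₁,a₂,...,aₙ]/a₀, ones on the subdiagonal, zeros elsewhere.
A = [[-4.7, -2.46], [1, 0]].
A[0,1] = -2.46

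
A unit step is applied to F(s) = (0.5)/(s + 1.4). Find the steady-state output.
FVT: lim_{t→∞} y(t) = lim_{s→0} s*Y(s) where Y(s) = F(s)/s.
= lim_{s→0} F(s) = F(0) = num(0)/den(0) = 0.5/1.4 = 0.3571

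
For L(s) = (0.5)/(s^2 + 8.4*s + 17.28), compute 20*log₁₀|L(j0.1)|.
Substitute s = j*0.1: L(j0.1) = 0.0288836 - 0.00140488j.
|L(j0.1)| = sqrt(Re² + Im²) = 0.02892.
20*log₁₀(0.02892) = -30.78 dB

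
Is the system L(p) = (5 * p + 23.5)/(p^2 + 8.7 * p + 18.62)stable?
Denominator: p^2 + 8.7*p + 18.62 = (p + 3.8)(p + 4.9). Poles: -3.8, -4.9. All Re(p)<0: Yes (stable)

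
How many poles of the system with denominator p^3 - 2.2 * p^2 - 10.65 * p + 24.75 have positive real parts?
p^3 - 2.2*p^2 - 10.65*p + 24.75 = (p - 2.5)(p - 3)(p + 3.3). Poles: -3.3, 2.5, 3. RHP poles (Re>0): 2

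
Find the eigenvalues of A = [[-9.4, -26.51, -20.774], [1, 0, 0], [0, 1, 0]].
Eigenvalues solve det(λI - A) = 0.
Characteristic polynomial: λ^3 + 9.4*λ^2 + 26.51*λ + 20.774 = 0.
Factor: (λ + 4.7)(λ + 1.3)(λ + 3.4) = 0.
Roots: -1.3, -3.4, -4.7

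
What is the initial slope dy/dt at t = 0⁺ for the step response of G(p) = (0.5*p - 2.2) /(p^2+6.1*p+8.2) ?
IVT: y'(0⁺) = lim_{p→∞} p²·Y(p) = lim_{p→∞} p·G(p).
deg(num) = 1, deg(den) = 2, relative degree = 1, so p·G(p) → (leading num)/(leading den) = 0.5/1 = 0.5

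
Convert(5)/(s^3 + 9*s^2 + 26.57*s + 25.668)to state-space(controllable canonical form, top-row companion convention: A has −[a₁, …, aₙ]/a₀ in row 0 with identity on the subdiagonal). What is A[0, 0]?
Reachable canonical form for den = s^3 + 9*s^2 + 26.57*s + 25.668: top row of A = -[a₁,a₂,...,aₙ]/a₀, ones on the subdiagonal, zeros elsewhere.
A = [[-9, -26.57, -25.668], [1, 0, 0], [0, 1, 0]].
A[0,0] = -9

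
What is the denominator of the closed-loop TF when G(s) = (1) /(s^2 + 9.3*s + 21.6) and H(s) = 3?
Characteristic poly = G_den * H_den + G_num * H_num = (s^2 + 9.3*s + 21.6) + (3) = s^2 + 9.3*s + 24.6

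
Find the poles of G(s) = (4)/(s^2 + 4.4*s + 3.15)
Set denominator = 0: s^2 + 4.4*s + 3.15 = (s + 0.9)(s + 3.5) = 0 → Poles: -0.9, -3.5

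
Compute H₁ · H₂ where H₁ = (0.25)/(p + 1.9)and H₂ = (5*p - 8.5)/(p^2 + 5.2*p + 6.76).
Series: H = H₁ · H₂ = (n₁·n₂)/(d₁·d₂).
Num: n₁·n₂ = 1.25*p - 2.125. Den: d₁·d₂ = p^3 + 7.1*p^2 + 16.64*p + 12.844.
H(p) = (1.25*p - 2.125)/(p^3 + 7.1*p^2 + 16.64*p + 12.844)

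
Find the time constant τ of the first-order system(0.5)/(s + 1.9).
First-order system: τ = -1/pole. Pole = -1.9. τ = -1/(-1.9) = 0.5263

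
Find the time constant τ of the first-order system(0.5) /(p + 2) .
First-order system: τ = -1/pole. Pole = -2. τ = -1/(-2) = 0.5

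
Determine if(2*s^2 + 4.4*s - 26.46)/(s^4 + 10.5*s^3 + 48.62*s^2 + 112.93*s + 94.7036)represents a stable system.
Denominator: s^4 + 10.5*s^3 + 48.62*s^2 + 112.93*s + 94.7036 = (s + 1.7)(s + 3.8)(s^2 + 5*s + 14.66). Poles: -1.7, -2.5 + 2.9j, -2.5 - 2.9j, -3.8. All Re(p)<0: Yes (stable)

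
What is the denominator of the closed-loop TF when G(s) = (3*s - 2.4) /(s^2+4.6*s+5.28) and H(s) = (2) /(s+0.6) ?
Characteristic poly = G_den * H_den + G_num * H_num = (s^3 + 5.2*s^2 + 8.04*s + 3.168) + (6*s - 4.8) = s^3 + 5.2*s^2 + 14.04*s - 1.632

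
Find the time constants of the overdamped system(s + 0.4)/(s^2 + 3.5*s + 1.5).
Overdamped: real poles at -0.5, -3. τ = -1/pole → τ₁ = 2, τ₂ = 0.3333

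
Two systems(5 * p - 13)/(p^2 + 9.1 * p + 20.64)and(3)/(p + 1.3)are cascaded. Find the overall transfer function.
Series: H = H₁ · H₂ = (n₁·n₂)/(d₁·d₂).
Num: n₁·n₂ = 15*p - 39. Den: d₁·d₂ = p^3 + 10.4*p^2 + 32.47*p + 26.832.
H(p) = (15*p - 39)/(p^3 + 10.4*p^2 + 32.47*p + 26.832)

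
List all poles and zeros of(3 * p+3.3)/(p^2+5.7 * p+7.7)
Set denominator = 0: p^2 + 5.7*p + 7.7 = (p + 3.5)(p + 2.2) = 0 → Poles: -2.2, -3.5
Set numerator = 0: 3*p + 3.3 = 0 → Zeros: -1.1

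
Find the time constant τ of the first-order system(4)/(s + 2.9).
First-order system: τ = -1/pole. Pole = -2.9. τ = -1/(-2.9) = 0.3448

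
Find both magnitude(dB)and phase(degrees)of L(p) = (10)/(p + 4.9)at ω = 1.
Substitute p = j*1: L(j1) = 1.95922 - 0.39984j.
|L| = 20*log₁₀(sqrt(Re²+Im²)) = 6.02 dB.
∠L = atan2(Im, Re) = -11.53°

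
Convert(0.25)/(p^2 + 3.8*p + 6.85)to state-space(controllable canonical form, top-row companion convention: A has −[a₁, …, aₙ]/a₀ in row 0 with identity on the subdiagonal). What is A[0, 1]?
Reachable canonical form for den = p^2 + 3.8*p + 6.85: top row of A = -[a₁,a₂,...,aₙ]/a₀, ones on the subdiagonal, zeros elsewhere.
A = [[-3.8, -6.85], [1, 0]].
A[0,1] = -6.85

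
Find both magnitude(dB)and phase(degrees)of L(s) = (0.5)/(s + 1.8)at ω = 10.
Substitute s = j*10: L(j10) = 0.00871755 - 0.0484308j.
|L| = 20*log₁₀(sqrt(Re²+Im²)) = -26.16 dB.
∠L = atan2(Im, Re) = -79.80°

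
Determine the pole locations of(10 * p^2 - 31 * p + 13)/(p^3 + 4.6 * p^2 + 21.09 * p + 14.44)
Set denominator = 0: p^3 + 4.6*p^2 + 21.09*p + 14.44 = (p + 0.8)(p^2 + 3.8*p + 18.05) = 0 → Poles: -0.8, -1.9 + 3.8j, -1.9 - 3.8j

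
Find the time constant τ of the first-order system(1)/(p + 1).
First-order system: τ = -1/pole. Pole = -1. τ = -1/(-1) = 1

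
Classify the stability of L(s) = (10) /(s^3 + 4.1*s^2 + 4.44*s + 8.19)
Denominator: s^3 + 4.1*s^2 + 4.44*s + 8.19 = (s + 3.5)(s^2 + 0.6*s + 2.34). Poles: -0.3 + 1.5j, -0.3 - 1.5j, -3.5. Stable (all poles in LHP)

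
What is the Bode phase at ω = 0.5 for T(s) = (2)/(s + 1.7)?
Substitute s = j*0.5: T(j0.5) = 1.0828 - 0.318471j.
∠T(j0.5) = atan2(Im, Re) = atan2(-0.318471, 1.0828) = -16.39°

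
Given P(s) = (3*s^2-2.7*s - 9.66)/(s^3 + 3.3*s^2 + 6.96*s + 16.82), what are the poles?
Set denominator = 0: s^3 + 3.3*s^2 + 6.96*s + 16.82 = (s + 2.9)(s^2 + 0.4*s + 5.8) = 0 → Poles: -0.2 + 2.4j, -0.2 - 2.4j, -2.9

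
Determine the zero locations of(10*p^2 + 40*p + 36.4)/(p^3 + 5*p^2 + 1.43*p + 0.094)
Set numerator = 0: 10*p^2 + 40*p + 36.4 = 10*(p + 2.6)(p + 1.4) = 0 → Zeros: -1.4, -2.6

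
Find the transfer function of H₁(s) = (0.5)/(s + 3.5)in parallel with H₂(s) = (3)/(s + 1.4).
Parallel: H = H₁ + H₂ = (n₁·d₂ + n₂·d₁)/(d₁·d₂).
n₁·d₂ = 0.5*s + 0.7. n₂·d₁ = 3*s + 10.5. Sum = 3.5*s + 11.2. d₁·d₂ = s^2 + 4.9*s + 4.9.
H(s) = (3.5*s + 11.2)/(s^2 + 4.9*s + 4.9)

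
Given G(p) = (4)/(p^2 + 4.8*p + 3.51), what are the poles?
Set denominator = 0: p^2 + 4.8*p + 3.51 = (p + 3.9)(p + 0.9) = 0 → Poles: -0.9, -3.9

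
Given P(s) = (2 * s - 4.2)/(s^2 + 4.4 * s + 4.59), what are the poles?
Set denominator = 0: s^2 + 4.4*s + 4.59 = (s + 1.7)(s + 2.7) = 0 → Poles: -1.7, -2.7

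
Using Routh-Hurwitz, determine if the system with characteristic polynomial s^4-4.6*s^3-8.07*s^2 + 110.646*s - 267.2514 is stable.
Routh array:
s^4: [1, -8.07, -267.2514]; s^3: [-4.6, 110.646]; s^2: [15.9835, -267.2514]; s^1: [33.7318]; s^0: [-267.2514]
First column: [1, -4.6, 15.9835, 33.7318, -267.2514]. Sign changes = 3.
No, unstable (3 RHP root(s))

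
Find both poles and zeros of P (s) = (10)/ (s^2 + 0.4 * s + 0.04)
Set denominator = 0: s^2 + 0.4*s + 0.04 = (s + 0.2)(s + 0.2) = 0 → Poles: -0.2, -0.2
Numerator is a nonzero constant (10) → Zeros: none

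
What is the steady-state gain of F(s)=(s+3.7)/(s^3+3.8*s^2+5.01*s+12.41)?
DC gain = F(0) = num(0)/den(0) = 3.7/12.41 = 0.2981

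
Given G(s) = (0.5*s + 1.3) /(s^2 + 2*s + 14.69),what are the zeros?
Set numerator = 0: 0.5*s + 1.3 = 0 → Zeros: -2.6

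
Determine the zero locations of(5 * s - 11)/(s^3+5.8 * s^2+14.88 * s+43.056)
Set numerator = 0: 5*s - 11 = 0 → Zeros: 2.2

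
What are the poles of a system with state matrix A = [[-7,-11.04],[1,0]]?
Eigenvalues solve det(λI - A) = 0.
Characteristic polynomial: λ^2 + 7*λ + 11.04 = 0.
Factor: (λ + 2.4)(λ + 4.6) = 0.
Roots: -2.4, -4.6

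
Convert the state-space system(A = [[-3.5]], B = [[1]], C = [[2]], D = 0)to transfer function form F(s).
F(s) = C(sI - A)⁻¹B + D.
Characteristic polynomial det(sI - A) = s + 3.5.
Numerator from C·adj(sI-A)·B + D·det(sI-A) = 2.
F(s) = (2)/(s + 3.5)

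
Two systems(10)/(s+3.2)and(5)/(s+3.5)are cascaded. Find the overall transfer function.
Series: H = H₁ · H₂ = (n₁·n₂)/(d₁·d₂).
Num: n₁·n₂ = 50. Den: d₁·d₂ = s^2 + 6.7*s + 11.2.
H(s) = (50)/(s^2 + 6.7*s + 11.2)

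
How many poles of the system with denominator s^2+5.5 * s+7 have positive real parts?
s^2 + 5.5*s + 7 = (s + 3.5)(s + 2). Poles: -2, -3.5. RHP poles (Re>0): 0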